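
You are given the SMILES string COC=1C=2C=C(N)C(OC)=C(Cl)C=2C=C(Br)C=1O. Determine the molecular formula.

C12H11BrClNO3

Walk through each heavy atom and fill implicit hydrogens from standard valence (C 4, N 3, O 2, S 2, halogen 1):
  atom 1: C, bond orders sum to 1 (valence 4) → 3 H
  atom 2: O, bond orders sum to 2 (valence 2) → 0 H
  atom 3: C, bond orders sum to 4 (valence 4) → 0 H
  atom 4: C, bond orders sum to 4 (valence 4) → 0 H
  atom 5: C, bond orders sum to 3 (valence 4) → 1 H
  atom 6: C, bond orders sum to 4 (valence 4) → 0 H
  atom 7: N, bond orders sum to 1 (valence 3) → 2 H
  atom 8: C, bond orders sum to 4 (valence 4) → 0 H
  atom 9: O, bond orders sum to 2 (valence 2) → 0 H
  atom 10: C, bond orders sum to 1 (valence 4) → 3 H
  atom 11: C, bond orders sum to 4 (valence 4) → 0 H
  atom 12: Cl (halogen, monovalent) → 0 H
  atom 13: C, bond orders sum to 4 (valence 4) → 0 H
  atom 14: C, bond orders sum to 3 (valence 4) → 1 H
  atom 15: C, bond orders sum to 4 (valence 4) → 0 H
  atom 16: Br (halogen, monovalent) → 0 H
  atom 17: C, bond orders sum to 4 (valence 4) → 0 H
  atom 18: O, bond orders sum to 1 (valence 2) → 1 H
Totals → C:12, H:11, Br:1, Cl:1, N:1, O:3.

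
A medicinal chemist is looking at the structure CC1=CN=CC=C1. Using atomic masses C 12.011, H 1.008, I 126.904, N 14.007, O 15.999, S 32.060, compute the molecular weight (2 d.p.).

First, the molecular formula is C6H7N (counting implicit H from valence).
  C: 6 × 12.011 = 72.066
  H: 7 × 1.008 = 7.056
  N: 1 × 14.007 = 14.007
Sum: 6×12.011 + 7×1.008 + 1×14.007 = 93.129 → 93.13 g/mol.

93.13 g/mol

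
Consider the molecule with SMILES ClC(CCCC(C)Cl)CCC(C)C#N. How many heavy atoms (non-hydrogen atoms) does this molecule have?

Every atom symbol written in the SMILES (organic subset) is one heavy atom; implicit H are not written.
Heavy atoms by element → C:11, Cl:2, N:1.
Total: 14.

14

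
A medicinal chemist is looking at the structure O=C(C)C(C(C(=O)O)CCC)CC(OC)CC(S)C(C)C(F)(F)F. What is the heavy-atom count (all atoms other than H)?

24

Every atom symbol written in the SMILES (organic subset) is one heavy atom; implicit H are not written.
Heavy atoms by element → C:16, F:3, O:4, S:1.
Total: 24.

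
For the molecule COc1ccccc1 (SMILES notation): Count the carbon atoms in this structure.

7

Count every carbon token in the SMILES (each C, including those in ring-closure positions and inside branches).
Carbon count: 7.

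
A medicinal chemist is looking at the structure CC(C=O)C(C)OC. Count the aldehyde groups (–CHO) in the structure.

The aldehyde motif appears at heavy-atom position 3 in the SMILES.
Other groups present: 1 ether.
Aldehyde count: 1.

1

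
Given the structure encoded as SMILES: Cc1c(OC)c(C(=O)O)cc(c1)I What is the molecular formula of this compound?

C9H9IO3

Walk through each heavy atom and fill implicit hydrogens from standard valence (C 4, N 3, O 2, S 2, halogen 1); for lowercase aromatic atoms, an aromatic c carries 1 H when it has two neighbours and 0 H with three, and aromatic n carries 0 H:
  atom 1: C, bond orders sum to 1 (valence 4) → 3 H
  atom 2: aromatic c, 3 neighbours → 0 H
  atom 3: aromatic c, 3 neighbours → 0 H
  atom 4: O, bond orders sum to 2 (valence 2) → 0 H
  atom 5: C, bond orders sum to 1 (valence 4) → 3 H
  atom 6: aromatic c, 3 neighbours → 0 H
  atom 7: C, bond orders sum to 4 (valence 4) → 0 H
  atom 8: O, bond orders sum to 2 (valence 2) → 0 H
  atom 9: O, bond orders sum to 1 (valence 2) → 1 H
  atom 10: aromatic c, 2 neighbours → 1 H
  atom 11: aromatic c, 3 neighbours → 0 H
  atom 12: aromatic c, 2 neighbours → 1 H
  atom 13: I (halogen, monovalent) → 0 H
Totals → C:9, H:9, I:1, O:3.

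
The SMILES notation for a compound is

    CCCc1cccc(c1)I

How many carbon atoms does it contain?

9

Count every carbon token in the SMILES (each C, including those in ring-closure positions and inside branches).
Carbon count: 9.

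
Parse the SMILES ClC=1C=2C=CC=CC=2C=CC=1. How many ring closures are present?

2

In SMILES, each pair of matching ring-closure digits denotes one ring-closing bond; the number of such bonds equals the number of independent rings.
Ring-closure bonds here: 2.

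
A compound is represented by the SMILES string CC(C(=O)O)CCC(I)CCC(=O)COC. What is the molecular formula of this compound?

C11H19IO4

Walk through each heavy atom and fill implicit hydrogens from standard valence (C 4, N 3, O 2, S 2, halogen 1):
  atom 1: C, bond orders sum to 1 (valence 4) → 3 H
  atom 2: C, bond orders sum to 3 (valence 4) → 1 H
  atom 3: C, bond orders sum to 4 (valence 4) → 0 H
  atom 4: O, bond orders sum to 2 (valence 2) → 0 H
  atom 5: O, bond orders sum to 1 (valence 2) → 1 H
  atom 6: C, bond orders sum to 2 (valence 4) → 2 H
  atom 7: C, bond orders sum to 2 (valence 4) → 2 H
  atom 8: C, bond orders sum to 3 (valence 4) → 1 H
  atom 9: I (halogen, monovalent) → 0 H
  atom 10: C, bond orders sum to 2 (valence 4) → 2 H
  atom 11: C, bond orders sum to 2 (valence 4) → 2 H
  atom 12: C, bond orders sum to 4 (valence 4) → 0 H
  atom 13: O, bond orders sum to 2 (valence 2) → 0 H
  atom 14: C, bond orders sum to 2 (valence 4) → 2 H
  atom 15: O, bond orders sum to 2 (valence 2) → 0 H
  atom 16: C, bond orders sum to 1 (valence 4) → 3 H
Totals → C:11, H:19, I:1, O:4.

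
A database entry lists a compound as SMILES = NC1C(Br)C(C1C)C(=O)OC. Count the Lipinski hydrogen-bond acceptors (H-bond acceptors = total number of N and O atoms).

3

N atoms: 1; O atoms: 2.
Lipinski HBA = 1 + 2 = 3.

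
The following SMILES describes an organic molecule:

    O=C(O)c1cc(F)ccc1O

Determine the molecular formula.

C7H5FO3

Walk through each heavy atom and fill implicit hydrogens from standard valence (C 4, N 3, O 2, S 2, halogen 1); for lowercase aromatic atoms, an aromatic c carries 1 H when it has two neighbours and 0 H with three, and aromatic n carries 0 H:
  atom 1: O, bond orders sum to 2 (valence 2) → 0 H
  atom 2: C, bond orders sum to 4 (valence 4) → 0 H
  atom 3: O, bond orders sum to 1 (valence 2) → 1 H
  atom 4: aromatic c, 3 neighbours → 0 H
  atom 5: aromatic c, 2 neighbours → 1 H
  atom 6: aromatic c, 3 neighbours → 0 H
  atom 7: F (halogen, monovalent) → 0 H
  atom 8: aromatic c, 2 neighbours → 1 H
  atom 9: aromatic c, 2 neighbours → 1 H
  atom 10: aromatic c, 3 neighbours → 0 H
  atom 11: O, bond orders sum to 1 (valence 2) → 1 H
Totals → C:7, H:5, F:1, O:3.
In Hill order: C7H5FO3.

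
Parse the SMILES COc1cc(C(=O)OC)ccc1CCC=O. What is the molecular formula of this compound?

C12H14O4

Walk through each heavy atom and fill implicit hydrogens from standard valence (C 4, N 3, O 2, S 2, halogen 1); for lowercase aromatic atoms, an aromatic c carries 1 H when it has two neighbours and 0 H with three, and aromatic n carries 0 H:
  atom 1: C, bond orders sum to 1 (valence 4) → 3 H
  atom 2: O, bond orders sum to 2 (valence 2) → 0 H
  atom 3: aromatic c, 3 neighbours → 0 H
  atom 4: aromatic c, 2 neighbours → 1 H
  atom 5: aromatic c, 3 neighbours → 0 H
  atom 6: C, bond orders sum to 4 (valence 4) → 0 H
  atom 7: O, bond orders sum to 2 (valence 2) → 0 H
  atom 8: O, bond orders sum to 2 (valence 2) → 0 H
  atom 9: C, bond orders sum to 1 (valence 4) → 3 H
  atom 10: aromatic c, 2 neighbours → 1 H
  atom 11: aromatic c, 2 neighbours → 1 H
  atom 12: aromatic c, 3 neighbours → 0 H
  atom 13: C, bond orders sum to 2 (valence 4) → 2 H
  atom 14: C, bond orders sum to 2 (valence 4) → 2 H
  atom 15: C, bond orders sum to 3 (valence 4) → 1 H
  atom 16: O, bond orders sum to 2 (valence 2) → 0 H
Totals → C:12, H:14, O:4.
In Hill order: C12H14O4.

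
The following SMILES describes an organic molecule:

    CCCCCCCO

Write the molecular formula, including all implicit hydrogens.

C7H16O

Walk through each heavy atom and fill implicit hydrogens from standard valence (C 4, N 3, O 2, S 2, halogen 1):
  atom 1: C, bond orders sum to 1 (valence 4) → 3 H
  atom 2: C, bond orders sum to 2 (valence 4) → 2 H
  atom 3: C, bond orders sum to 2 (valence 4) → 2 H
  atom 4: C, bond orders sum to 2 (valence 4) → 2 H
  atom 5: C, bond orders sum to 2 (valence 4) → 2 H
  atom 6: C, bond orders sum to 2 (valence 4) → 2 H
  atom 7: C, bond orders sum to 2 (valence 4) → 2 H
  atom 8: O, bond orders sum to 1 (valence 2) → 1 H
Totals → C:7, H:16, O:1.
In Hill order: C7H16O.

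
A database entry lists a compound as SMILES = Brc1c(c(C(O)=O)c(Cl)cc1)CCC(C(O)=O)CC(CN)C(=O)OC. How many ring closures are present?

1

In SMILES, each pair of matching ring-closure digits denotes one ring-closing bond; the number of such bonds equals the number of independent rings.
Ring-closure bonds here: 1.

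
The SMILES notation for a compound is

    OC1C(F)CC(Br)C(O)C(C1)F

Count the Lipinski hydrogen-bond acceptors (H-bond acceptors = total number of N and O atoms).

N atoms: 0; O atoms: 2.
Lipinski HBA = 0 + 2 = 2.

2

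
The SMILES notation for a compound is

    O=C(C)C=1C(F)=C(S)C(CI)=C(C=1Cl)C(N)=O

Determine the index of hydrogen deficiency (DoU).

6

Degree of unsaturation = (number of rings) + (number of π bonds).
Ring closures in the SMILES: 1.
π bonds: 5 double bonds (each 1 DoU) → 5 DoU from unsaturation.
Total DoU = 1 + 5 = 6.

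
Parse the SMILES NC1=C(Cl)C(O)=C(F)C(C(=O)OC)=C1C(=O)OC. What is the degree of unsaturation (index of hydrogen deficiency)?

6

Degree of unsaturation = (number of rings) + (number of π bonds).
Ring closures in the SMILES: 1.
π bonds: 5 double bonds (each 1 DoU) → 5 DoU from unsaturation.
Total DoU = 1 + 5 = 6.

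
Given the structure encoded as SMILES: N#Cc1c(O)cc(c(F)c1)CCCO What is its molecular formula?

C10H10FNO2

Walk through each heavy atom and fill implicit hydrogens from standard valence (C 4, N 3, O 2, S 2, halogen 1); for lowercase aromatic atoms, an aromatic c carries 1 H when it has two neighbours and 0 H with three, and aromatic n carries 0 H:
  atom 1: N, bond orders sum to 3 (valence 3) → 0 H
  atom 2: C, bond orders sum to 4 (valence 4) → 0 H
  atom 3: aromatic c, 3 neighbours → 0 H
  atom 4: aromatic c, 3 neighbours → 0 H
  atom 5: O, bond orders sum to 1 (valence 2) → 1 H
  atom 6: aromatic c, 2 neighbours → 1 H
  atom 7: aromatic c, 3 neighbours → 0 H
  atom 8: aromatic c, 3 neighbours → 0 H
  atom 9: F (halogen, monovalent) → 0 H
  atom 10: aromatic c, 2 neighbours → 1 H
  atom 11: C, bond orders sum to 2 (valence 4) → 2 H
  atom 12: C, bond orders sum to 2 (valence 4) → 2 H
  atom 13: C, bond orders sum to 2 (valence 4) → 2 H
  atom 14: O, bond orders sum to 1 (valence 2) → 1 H
Totals → C:10, H:10, F:1, N:1, O:2.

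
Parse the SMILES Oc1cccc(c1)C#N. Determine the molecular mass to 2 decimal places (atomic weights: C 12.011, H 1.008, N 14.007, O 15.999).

119.12 g/mol

First, the molecular formula is C7H5NO (counting implicit H from valence).
  C: 7 × 12.011 = 84.077
  H: 5 × 1.008 = 5.040
  N: 1 × 14.007 = 14.007
  O: 1 × 15.999 = 15.999
Sum: 7×12.011 + 5×1.008 + 1×14.007 + 1×15.999 = 119.123 → 119.12 g/mol.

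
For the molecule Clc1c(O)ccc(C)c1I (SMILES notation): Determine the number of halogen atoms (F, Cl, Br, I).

2

Halogen atoms appear at heavy-atom positions 1, 10 (1×Cl, 1×I).
Other groups present: 1 hydroxyl.
Halogen count: 2.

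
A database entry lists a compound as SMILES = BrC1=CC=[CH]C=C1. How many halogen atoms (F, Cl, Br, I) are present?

Halogen atoms appear at heavy-atom position 1 (1×Br).
Halogen count: 1.

1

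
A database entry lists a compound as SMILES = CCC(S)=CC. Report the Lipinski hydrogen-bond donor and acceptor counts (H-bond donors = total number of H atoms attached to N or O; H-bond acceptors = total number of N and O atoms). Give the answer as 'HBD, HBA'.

Donors: find every N or O and count the H atoms it carries.
  (no N or O atoms present)
Lipinski HBD = 0.
Acceptors: N atoms = 0, O atoms = 0 → HBA = 0.

0, 0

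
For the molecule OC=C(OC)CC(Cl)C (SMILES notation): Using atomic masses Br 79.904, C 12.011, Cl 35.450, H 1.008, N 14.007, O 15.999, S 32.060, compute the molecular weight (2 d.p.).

150.60 g/mol

First, the molecular formula is C6H11ClO2 (counting implicit H from valence).
  C: 6 × 12.011 = 72.066
  Cl: 1 × 35.450 = 35.450
  H: 11 × 1.008 = 11.088
  O: 2 × 15.999 = 31.998
Sum: 6×12.011 + 1×35.450 + 11×1.008 + 2×15.999 = 150.602 → 150.60 g/mol.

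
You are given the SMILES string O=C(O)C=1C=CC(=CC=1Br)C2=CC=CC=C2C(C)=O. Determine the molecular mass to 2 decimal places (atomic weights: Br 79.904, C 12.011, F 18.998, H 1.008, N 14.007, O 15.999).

319.15 g/mol

First, the molecular formula is C15H11BrO3 (counting implicit H from valence).
  Br: 1 × 79.904 = 79.904
  C: 15 × 12.011 = 180.165
  H: 11 × 1.008 = 11.088
  O: 3 × 15.999 = 47.997
Sum: 1×79.904 + 15×12.011 + 11×1.008 + 3×15.999 = 319.154 → 319.15 g/mol.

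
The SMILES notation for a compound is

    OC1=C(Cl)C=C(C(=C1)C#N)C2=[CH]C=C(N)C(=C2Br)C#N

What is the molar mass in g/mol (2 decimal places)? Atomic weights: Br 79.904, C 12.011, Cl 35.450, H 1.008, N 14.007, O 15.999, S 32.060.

348.58 g/mol

First, the molecular formula is C14H7BrClN3O (counting implicit H from valence).
  Br: 1 × 79.904 = 79.904
  C: 14 × 12.011 = 168.154
  Cl: 1 × 35.450 = 35.450
  H: 7 × 1.008 = 7.056
  N: 3 × 14.007 = 42.021
  O: 1 × 15.999 = 15.999
Sum: 1×79.904 + 14×12.011 + 1×35.450 + 7×1.008 + 3×14.007 + 1×15.999 = 348.584 → 348.58 g/mol.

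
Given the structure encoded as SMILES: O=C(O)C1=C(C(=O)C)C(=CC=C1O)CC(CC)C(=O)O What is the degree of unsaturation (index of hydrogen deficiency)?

Molecular formula: C14H16O6.
DoU = (2C + 2 + N − H − X) / 2, where X is the halogen count and O/S are ignored.
    = (2·14 + 2 + 0 − 16 − 0) / 2 = 14 / 2 = 7.

7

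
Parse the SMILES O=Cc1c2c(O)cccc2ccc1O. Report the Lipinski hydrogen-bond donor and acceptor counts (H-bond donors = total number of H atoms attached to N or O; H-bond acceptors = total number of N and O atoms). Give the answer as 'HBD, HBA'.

Donors: find every N or O and count the H atoms it carries.
  atom 1 (O): bond orders sum to 2 → 0 H
  atom 6 (O): bond orders sum to 1 → 1 H
  atom 14 (O): bond orders sum to 1 → 1 H
Lipinski HBD = 2.
Acceptors: N atoms = 0, O atoms = 3 → HBA = 3.

2, 3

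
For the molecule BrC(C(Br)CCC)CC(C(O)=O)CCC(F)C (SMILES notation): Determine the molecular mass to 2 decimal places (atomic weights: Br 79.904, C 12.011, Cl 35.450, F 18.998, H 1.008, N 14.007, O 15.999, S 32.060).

376.10 g/mol

First, the molecular formula is C12H21Br2FO2 (counting implicit H from valence).
  Br: 2 × 79.904 = 159.808
  C: 12 × 12.011 = 144.132
  F: 1 × 18.998 = 18.998
  H: 21 × 1.008 = 21.168
  O: 2 × 15.999 = 31.998
Sum: 2×79.904 + 12×12.011 + 1×18.998 + 21×1.008 + 2×15.999 = 376.104 → 376.10 g/mol.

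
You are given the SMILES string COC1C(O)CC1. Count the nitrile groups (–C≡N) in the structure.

0

Scan the SMILES for the nitrile motif — none present.
Groups that are present: 1 ether, 1 hydroxyl.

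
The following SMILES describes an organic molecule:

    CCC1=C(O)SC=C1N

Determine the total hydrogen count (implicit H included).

Walk through each heavy atom and fill implicit hydrogens from standard valence (C 4, N 3, O 2, S 2, halogen 1):
  atom 1: C, bond orders sum to 1 (valence 4) → 3 H
  atom 2: C, bond orders sum to 2 (valence 4) → 2 H
  atom 3: C, bond orders sum to 4 (valence 4) → 0 H
  atom 4: C, bond orders sum to 4 (valence 4) → 0 H
  atom 5: O, bond orders sum to 1 (valence 2) → 1 H
  atom 6: S, bond orders sum to 2 (valence 2) → 0 H
  atom 7: C, bond orders sum to 3 (valence 4) → 1 H
  atom 8: C, bond orders sum to 4 (valence 4) → 0 H
  atom 9: N, bond orders sum to 1 (valence 3) → 2 H
Total hydrogens: 9.

9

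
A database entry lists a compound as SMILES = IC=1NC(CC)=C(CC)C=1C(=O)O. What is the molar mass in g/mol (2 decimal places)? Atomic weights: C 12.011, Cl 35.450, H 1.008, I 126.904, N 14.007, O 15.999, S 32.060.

First, the molecular formula is C9H12INO2 (counting implicit H from valence).
  C: 9 × 12.011 = 108.099
  H: 12 × 1.008 = 12.096
  I: 1 × 126.904 = 126.904
  N: 1 × 14.007 = 14.007
  O: 2 × 15.999 = 31.998
Sum: 9×12.011 + 12×1.008 + 1×126.904 + 1×14.007 + 2×15.999 = 293.104 → 293.10 g/mol.

293.10 g/mol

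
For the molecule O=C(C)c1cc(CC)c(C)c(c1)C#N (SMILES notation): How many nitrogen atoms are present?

Scan the SMILES for N atoms (remember two-letter symbols like Cl and Br are single atoms).
Nitrogen count: 1.

1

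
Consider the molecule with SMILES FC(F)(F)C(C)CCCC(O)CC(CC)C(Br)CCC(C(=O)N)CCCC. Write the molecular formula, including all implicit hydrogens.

C20H37BrF3NO2

Walk through each heavy atom and fill implicit hydrogens from standard valence (C 4, N 3, O 2, S 2, halogen 1):
  atom 1: F (halogen, monovalent) → 0 H
  atom 2: C, bond orders sum to 4 (valence 4) → 0 H
  atom 3: F (halogen, monovalent) → 0 H
  atom 4: F (halogen, monovalent) → 0 H
  atom 5: C, bond orders sum to 3 (valence 4) → 1 H
  atom 6: C, bond orders sum to 1 (valence 4) → 3 H
  atom 7: C, bond orders sum to 2 (valence 4) → 2 H
  atom 8: C, bond orders sum to 2 (valence 4) → 2 H
  atom 9: C, bond orders sum to 2 (valence 4) → 2 H
  atom 10: C, bond orders sum to 3 (valence 4) → 1 H
  atom 11: O, bond orders sum to 1 (valence 2) → 1 H
  atom 12: C, bond orders sum to 2 (valence 4) → 2 H
  atom 13: C, bond orders sum to 3 (valence 4) → 1 H
  atom 14: C, bond orders sum to 2 (valence 4) → 2 H
  atom 15: C, bond orders sum to 1 (valence 4) → 3 H
  atom 16: C, bond orders sum to 3 (valence 4) → 1 H
  atom 17: Br (halogen, monovalent) → 0 H
  atom 18: C, bond orders sum to 2 (valence 4) → 2 H
  atom 19: C, bond orders sum to 2 (valence 4) → 2 H
  atom 20: C, bond orders sum to 3 (valence 4) → 1 H
  atom 21: C, bond orders sum to 4 (valence 4) → 0 H
  atom 22: O, bond orders sum to 2 (valence 2) → 0 H
  atom 23: N, bond orders sum to 1 (valence 3) → 2 H
  atom 24: C, bond orders sum to 2 (valence 4) → 2 H
  atom 25: C, bond orders sum to 2 (valence 4) → 2 H
  atom 26: C, bond orders sum to 2 (valence 4) → 2 H
  atom 27: C, bond orders sum to 1 (valence 4) → 3 H
Totals → C:20, H:37, Br:1, F:3, N:1, O:2.
In Hill order: C20H37BrF3NO2.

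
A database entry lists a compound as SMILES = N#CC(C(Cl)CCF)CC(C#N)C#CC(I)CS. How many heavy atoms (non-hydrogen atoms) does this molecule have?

Every atom symbol written in the SMILES (organic subset) is one heavy atom; implicit H are not written.
Heavy atoms by element → C:12, Cl:1, F:1, I:1, N:2, S:1.
Total: 18.

18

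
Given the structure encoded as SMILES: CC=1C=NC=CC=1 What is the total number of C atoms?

6

Count every carbon token in the SMILES (each C, including those in ring-closure positions and inside branches).
Carbon count: 6.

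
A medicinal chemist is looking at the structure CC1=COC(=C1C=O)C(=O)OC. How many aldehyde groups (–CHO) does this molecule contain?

The aldehyde motif appears at heavy-atom position 7 in the SMILES.
Other groups present: 1 ester.
Aldehyde count: 1.

1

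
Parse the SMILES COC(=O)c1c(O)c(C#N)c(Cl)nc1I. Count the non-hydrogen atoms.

15

Every atom symbol written in the SMILES (organic subset) is one heavy atom; implicit H are not written.
Heavy atoms by element → C:8, Cl:1, I:1, N:2, O:3.
Total: 15.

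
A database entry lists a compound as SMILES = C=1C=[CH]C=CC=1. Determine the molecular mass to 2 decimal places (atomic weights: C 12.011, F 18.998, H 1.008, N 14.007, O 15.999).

78.11 g/mol

First, the molecular formula is C6H6 (counting implicit H from valence).
  C: 6 × 12.011 = 72.066
  H: 6 × 1.008 = 6.048
Sum: 6×12.011 + 6×1.008 = 78.114 → 78.11 g/mol.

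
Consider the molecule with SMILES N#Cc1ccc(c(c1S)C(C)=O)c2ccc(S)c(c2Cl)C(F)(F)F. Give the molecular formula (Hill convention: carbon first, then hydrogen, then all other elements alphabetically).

Walk through each heavy atom and fill implicit hydrogens from standard valence (C 4, N 3, O 2, S 2, halogen 1); for lowercase aromatic atoms, an aromatic c carries 1 H when it has two neighbours and 0 H with three, and aromatic n carries 0 H:
  atom 1: N, bond orders sum to 3 (valence 3) → 0 H
  atom 2: C, bond orders sum to 4 (valence 4) → 0 H
  atom 3: aromatic c, 3 neighbours → 0 H
  atom 4: aromatic c, 2 neighbours → 1 H
  atom 5: aromatic c, 2 neighbours → 1 H
  atom 6: aromatic c, 3 neighbours → 0 H
  atom 7: aromatic c, 3 neighbours → 0 H
  atom 8: aromatic c, 3 neighbours → 0 H
  atom 9: S, bond orders sum to 1 (valence 2) → 1 H
  atom 10: C, bond orders sum to 4 (valence 4) → 0 H
  atom 11: C, bond orders sum to 1 (valence 4) → 3 H
  atom 12: O, bond orders sum to 2 (valence 2) → 0 H
  atom 13: aromatic c, 3 neighbours → 0 H
  atom 14: aromatic c, 2 neighbours → 1 H
  atom 15: aromatic c, 2 neighbours → 1 H
  atom 16: aromatic c, 3 neighbours → 0 H
  atom 17: S, bond orders sum to 1 (valence 2) → 1 H
  atom 18: aromatic c, 3 neighbours → 0 H
  atom 19: aromatic c, 3 neighbours → 0 H
  atom 20: Cl (halogen, monovalent) → 0 H
  atom 21: C, bond orders sum to 4 (valence 4) → 0 H
  atom 22: F (halogen, monovalent) → 0 H
  atom 23: F (halogen, monovalent) → 0 H
  atom 24: F (halogen, monovalent) → 0 H
Totals → C:16, H:9, Cl:1, F:3, N:1, O:1, S:2.

C16H9ClF3NOS2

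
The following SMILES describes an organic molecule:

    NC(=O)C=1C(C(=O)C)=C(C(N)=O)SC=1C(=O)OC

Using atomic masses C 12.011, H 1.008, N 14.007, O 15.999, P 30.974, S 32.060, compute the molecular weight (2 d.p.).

First, the molecular formula is C10H10N2O5S (counting implicit H from valence).
  C: 10 × 12.011 = 120.110
  H: 10 × 1.008 = 10.080
  N: 2 × 14.007 = 28.014
  O: 5 × 15.999 = 79.995
  S: 1 × 32.060 = 32.060
Sum: 10×12.011 + 10×1.008 + 2×14.007 + 5×15.999 + 1×32.060 = 270.259 → 270.26 g/mol.

270.26 g/mol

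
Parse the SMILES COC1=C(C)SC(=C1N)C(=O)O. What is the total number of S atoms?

1

Scan the SMILES for S atoms (remember two-letter symbols like Cl and Br are single atoms).
Sulfur count: 1.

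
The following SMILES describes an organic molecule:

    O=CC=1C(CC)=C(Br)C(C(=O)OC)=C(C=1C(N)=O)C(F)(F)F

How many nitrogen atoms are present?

Scan the SMILES for N atoms (remember two-letter symbols like Cl and Br are single atoms).
Nitrogen count: 1.

1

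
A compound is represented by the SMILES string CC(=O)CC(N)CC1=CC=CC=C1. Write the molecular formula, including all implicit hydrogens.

Walk through each heavy atom and fill implicit hydrogens from standard valence (C 4, N 3, O 2, S 2, halogen 1):
  atom 1: C, bond orders sum to 1 (valence 4) → 3 H
  atom 2: C, bond orders sum to 4 (valence 4) → 0 H
  atom 3: O, bond orders sum to 2 (valence 2) → 0 H
  atom 4: C, bond orders sum to 2 (valence 4) → 2 H
  atom 5: C, bond orders sum to 3 (valence 4) → 1 H
  atom 6: N, bond orders sum to 1 (valence 3) → 2 H
  atom 7: C, bond orders sum to 2 (valence 4) → 2 H
  atom 8: C, bond orders sum to 4 (valence 4) → 0 H
  atom 9: C, bond orders sum to 3 (valence 4) → 1 H
  atom 10: C, bond orders sum to 3 (valence 4) → 1 H
  atom 11: C, bond orders sum to 3 (valence 4) → 1 H
  atom 12: C, bond orders sum to 3 (valence 4) → 1 H
  atom 13: C, bond orders sum to 3 (valence 4) → 1 H
Totals → C:11, H:15, N:1, O:1.
In Hill order: C11H15NO.

C11H15NO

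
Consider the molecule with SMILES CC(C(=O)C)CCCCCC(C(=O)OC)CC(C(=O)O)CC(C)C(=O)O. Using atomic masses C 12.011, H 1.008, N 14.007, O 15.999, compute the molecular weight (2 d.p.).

372.46 g/mol

First, the molecular formula is C19H32O7 (counting implicit H from valence).
  C: 19 × 12.011 = 228.209
  H: 32 × 1.008 = 32.256
  O: 7 × 15.999 = 111.993
Sum: 19×12.011 + 32×1.008 + 7×15.999 = 372.458 → 372.46 g/mol.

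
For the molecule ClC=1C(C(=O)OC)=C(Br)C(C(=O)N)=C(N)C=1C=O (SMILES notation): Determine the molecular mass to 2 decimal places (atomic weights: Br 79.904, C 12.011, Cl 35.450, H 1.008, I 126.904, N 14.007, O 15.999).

First, the molecular formula is C10H8BrClN2O4 (counting implicit H from valence).
  Br: 1 × 79.904 = 79.904
  C: 10 × 12.011 = 120.110
  Cl: 1 × 35.450 = 35.450
  H: 8 × 1.008 = 8.064
  N: 2 × 14.007 = 28.014
  O: 4 × 15.999 = 63.996
Sum: 1×79.904 + 10×12.011 + 1×35.450 + 8×1.008 + 2×14.007 + 4×15.999 = 335.538 → 335.54 g/mol.

335.54 g/mol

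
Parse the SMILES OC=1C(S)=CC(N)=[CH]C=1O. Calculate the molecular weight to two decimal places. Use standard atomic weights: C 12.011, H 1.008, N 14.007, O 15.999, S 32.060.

First, the molecular formula is C6H7NO2S (counting implicit H from valence).
  C: 6 × 12.011 = 72.066
  H: 7 × 1.008 = 7.056
  N: 1 × 14.007 = 14.007
  O: 2 × 15.999 = 31.998
  S: 1 × 32.060 = 32.060
Sum: 6×12.011 + 7×1.008 + 1×14.007 + 2×15.999 + 1×32.060 = 157.187 → 157.19 g/mol.

157.19 g/mol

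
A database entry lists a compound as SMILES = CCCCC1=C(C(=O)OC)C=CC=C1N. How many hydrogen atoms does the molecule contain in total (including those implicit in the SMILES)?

Walk through each heavy atom and fill implicit hydrogens from standard valence (C 4, N 3, O 2, S 2, halogen 1):
  atom 1: C, bond orders sum to 1 (valence 4) → 3 H
  atom 2: C, bond orders sum to 2 (valence 4) → 2 H
  atom 3: C, bond orders sum to 2 (valence 4) → 2 H
  atom 4: C, bond orders sum to 2 (valence 4) → 2 H
  atom 5: C, bond orders sum to 4 (valence 4) → 0 H
  atom 6: C, bond orders sum to 4 (valence 4) → 0 H
  atom 7: C, bond orders sum to 4 (valence 4) → 0 H
  atom 8: O, bond orders sum to 2 (valence 2) → 0 H
  atom 9: O, bond orders sum to 2 (valence 2) → 0 H
  atom 10: C, bond orders sum to 1 (valence 4) → 3 H
  atom 11: C, bond orders sum to 3 (valence 4) → 1 H
  atom 12: C, bond orders sum to 3 (valence 4) → 1 H
  atom 13: C, bond orders sum to 3 (valence 4) → 1 H
  atom 14: C, bond orders sum to 4 (valence 4) → 0 H
  atom 15: N, bond orders sum to 1 (valence 3) → 2 H
Total hydrogens: 17.

17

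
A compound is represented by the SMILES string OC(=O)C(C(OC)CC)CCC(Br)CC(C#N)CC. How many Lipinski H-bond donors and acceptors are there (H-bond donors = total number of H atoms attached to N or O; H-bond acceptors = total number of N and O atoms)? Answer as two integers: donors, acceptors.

1, 4

Donors: find every N or O and count the H atoms it carries.
  atom 1 (O): bond orders sum to 1 → 1 H
  atom 3 (O): bond orders sum to 2 → 0 H
  atom 6 (O): bond orders sum to 2 → 0 H
  atom 17 (N): bond orders sum to 3 → 0 H
Lipinski HBD = 1.
Acceptors: N atoms = 1, O atoms = 3 → HBA = 4.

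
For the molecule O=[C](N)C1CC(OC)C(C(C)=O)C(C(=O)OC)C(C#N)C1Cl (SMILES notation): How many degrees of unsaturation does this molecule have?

6

Molecular formula: C14H19ClN2O5.
DoU = (2C + 2 + N − H − X) / 2, where X is the halogen count and O/S are ignored.
    = (2·14 + 2 + 2 − 19 − 1) / 2 = 12 / 2 = 6.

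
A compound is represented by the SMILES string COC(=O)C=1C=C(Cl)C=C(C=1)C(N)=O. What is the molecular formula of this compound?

C9H8ClNO3

Walk through each heavy atom and fill implicit hydrogens from standard valence (C 4, N 3, O 2, S 2, halogen 1):
  atom 1: C, bond orders sum to 1 (valence 4) → 3 H
  atom 2: O, bond orders sum to 2 (valence 2) → 0 H
  atom 3: C, bond orders sum to 4 (valence 4) → 0 H
  atom 4: O, bond orders sum to 2 (valence 2) → 0 H
  atom 5: C, bond orders sum to 4 (valence 4) → 0 H
  atom 6: C, bond orders sum to 3 (valence 4) → 1 H
  atom 7: C, bond orders sum to 4 (valence 4) → 0 H
  atom 8: Cl (halogen, monovalent) → 0 H
  atom 9: C, bond orders sum to 3 (valence 4) → 1 H
  atom 10: C, bond orders sum to 4 (valence 4) → 0 H
  atom 11: C, bond orders sum to 3 (valence 4) → 1 H
  atom 12: C, bond orders sum to 4 (valence 4) → 0 H
  atom 13: N, bond orders sum to 1 (valence 3) → 2 H
  atom 14: O, bond orders sum to 2 (valence 2) → 0 H
Totals → C:9, H:8, Cl:1, N:1, O:3.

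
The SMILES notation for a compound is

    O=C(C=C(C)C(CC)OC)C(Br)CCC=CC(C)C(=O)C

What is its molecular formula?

C17H27BrO3

Walk through each heavy atom and fill implicit hydrogens from standard valence (C 4, N 3, O 2, S 2, halogen 1):
  atom 1: O, bond orders sum to 2 (valence 2) → 0 H
  atom 2: C, bond orders sum to 4 (valence 4) → 0 H
  atom 3: C, bond orders sum to 3 (valence 4) → 1 H
  atom 4: C, bond orders sum to 4 (valence 4) → 0 H
  atom 5: C, bond orders sum to 1 (valence 4) → 3 H
  atom 6: C, bond orders sum to 3 (valence 4) → 1 H
  atom 7: C, bond orders sum to 2 (valence 4) → 2 H
  atom 8: C, bond orders sum to 1 (valence 4) → 3 H
  atom 9: O, bond orders sum to 2 (valence 2) → 0 H
  atom 10: C, bond orders sum to 1 (valence 4) → 3 H
  atom 11: C, bond orders sum to 3 (valence 4) → 1 H
  atom 12: Br (halogen, monovalent) → 0 H
  atom 13: C, bond orders sum to 2 (valence 4) → 2 H
  atom 14: C, bond orders sum to 2 (valence 4) → 2 H
  atom 15: C, bond orders sum to 3 (valence 4) → 1 H
  atom 16: C, bond orders sum to 3 (valence 4) → 1 H
  atom 17: C, bond orders sum to 3 (valence 4) → 1 H
  atom 18: C, bond orders sum to 1 (valence 4) → 3 H
  atom 19: C, bond orders sum to 4 (valence 4) → 0 H
  atom 20: O, bond orders sum to 2 (valence 2) → 0 H
  atom 21: C, bond orders sum to 1 (valence 4) → 3 H
Totals → C:17, H:27, Br:1, O:3.
In Hill order: C17H27BrO3.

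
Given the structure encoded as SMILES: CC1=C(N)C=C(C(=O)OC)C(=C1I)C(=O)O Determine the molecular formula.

C10H10INO4

Walk through each heavy atom and fill implicit hydrogens from standard valence (C 4, N 3, O 2, S 2, halogen 1):
  atom 1: C, bond orders sum to 1 (valence 4) → 3 H
  atom 2: C, bond orders sum to 4 (valence 4) → 0 H
  atom 3: C, bond orders sum to 4 (valence 4) → 0 H
  atom 4: N, bond orders sum to 1 (valence 3) → 2 H
  atom 5: C, bond orders sum to 3 (valence 4) → 1 H
  atom 6: C, bond orders sum to 4 (valence 4) → 0 H
  atom 7: C, bond orders sum to 4 (valence 4) → 0 H
  atom 8: O, bond orders sum to 2 (valence 2) → 0 H
  atom 9: O, bond orders sum to 2 (valence 2) → 0 H
  atom 10: C, bond orders sum to 1 (valence 4) → 3 H
  atom 11: C, bond orders sum to 4 (valence 4) → 0 H
  atom 12: C, bond orders sum to 4 (valence 4) → 0 H
  atom 13: I (halogen, monovalent) → 0 H
  atom 14: C, bond orders sum to 4 (valence 4) → 0 H
  atom 15: O, bond orders sum to 2 (valence 2) → 0 H
  atom 16: O, bond orders sum to 1 (valence 2) → 1 H
Totals → C:10, H:10, I:1, N:1, O:4.
In Hill order: C10H10INO4.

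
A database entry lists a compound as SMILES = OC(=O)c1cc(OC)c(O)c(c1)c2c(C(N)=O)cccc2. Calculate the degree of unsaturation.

Molecular formula: C15H13NO5.
DoU = (2C + 2 + N − H − X) / 2, where X is the halogen count and O/S are ignored.
    = (2·15 + 2 + 1 − 13 − 0) / 2 = 20 / 2 = 10.

10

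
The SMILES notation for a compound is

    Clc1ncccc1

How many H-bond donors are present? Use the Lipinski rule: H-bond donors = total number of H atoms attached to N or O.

Donors: find every N or O and count the H atoms it carries.
  atom 3 (N): bond orders sum to 3 → 0 H
Lipinski HBD = 0.

0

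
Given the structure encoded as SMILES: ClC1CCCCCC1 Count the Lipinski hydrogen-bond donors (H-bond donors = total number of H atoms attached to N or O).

Donors: find every N or O and count the H atoms it carries.
  (no N or O atoms present)
Lipinski HBD = 0.

0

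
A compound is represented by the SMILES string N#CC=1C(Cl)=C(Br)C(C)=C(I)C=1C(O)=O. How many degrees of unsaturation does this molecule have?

7

Molecular formula: C9H4BrClINO2.
DoU = (2C + 2 + N − H − X) / 2, where X is the halogen count and O/S are ignored.
    = (2·9 + 2 + 1 − 4 − 3) / 2 = 14 / 2 = 7.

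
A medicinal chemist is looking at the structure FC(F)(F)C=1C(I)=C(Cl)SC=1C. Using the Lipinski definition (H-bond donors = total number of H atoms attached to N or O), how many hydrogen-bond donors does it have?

0

Donors: find every N or O and count the H atoms it carries.
  (no N or O atoms present)
Lipinski HBD = 0.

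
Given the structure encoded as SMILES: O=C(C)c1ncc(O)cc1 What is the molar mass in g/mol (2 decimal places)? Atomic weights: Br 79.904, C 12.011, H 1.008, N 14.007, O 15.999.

137.14 g/mol

First, the molecular formula is C7H7NO2 (counting implicit H from valence).
  C: 7 × 12.011 = 84.077
  H: 7 × 1.008 = 7.056
  N: 1 × 14.007 = 14.007
  O: 2 × 15.999 = 31.998
Sum: 7×12.011 + 7×1.008 + 1×14.007 + 2×15.999 = 137.138 → 137.14 g/mol.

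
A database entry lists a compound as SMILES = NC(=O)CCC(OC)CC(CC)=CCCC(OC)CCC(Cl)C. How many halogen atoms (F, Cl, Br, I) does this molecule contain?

1

Halogen atoms appear at heavy-atom position 22 (1×Cl).
Other groups present: 1 alkene, 1 amide, 2 ether.
Halogen count: 1.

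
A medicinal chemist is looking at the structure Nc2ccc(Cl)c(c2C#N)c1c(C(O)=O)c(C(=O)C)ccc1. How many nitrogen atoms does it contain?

2

Scan the SMILES for N atoms (remember two-letter symbols like Cl and Br are single atoms).
Nitrogen count: 2.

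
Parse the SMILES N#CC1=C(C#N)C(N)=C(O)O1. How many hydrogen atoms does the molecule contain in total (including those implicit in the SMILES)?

3

Walk through each heavy atom and fill implicit hydrogens from standard valence (C 4, N 3, O 2, S 2, halogen 1):
  atom 1: N, bond orders sum to 3 (valence 3) → 0 H
  atom 2: C, bond orders sum to 4 (valence 4) → 0 H
  atom 3: C, bond orders sum to 4 (valence 4) → 0 H
  atom 4: C, bond orders sum to 4 (valence 4) → 0 H
  atom 5: C, bond orders sum to 4 (valence 4) → 0 H
  atom 6: N, bond orders sum to 3 (valence 3) → 0 H
  atom 7: C, bond orders sum to 4 (valence 4) → 0 H
  atom 8: N, bond orders sum to 1 (valence 3) → 2 H
  atom 9: C, bond orders sum to 4 (valence 4) → 0 H
  atom 10: O, bond orders sum to 1 (valence 2) → 1 H
  atom 11: O, bond orders sum to 2 (valence 2) → 0 H
Total hydrogens: 3.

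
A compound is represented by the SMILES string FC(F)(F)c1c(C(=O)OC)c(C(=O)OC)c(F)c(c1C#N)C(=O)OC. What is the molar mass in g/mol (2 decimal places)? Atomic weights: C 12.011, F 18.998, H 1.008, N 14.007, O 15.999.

363.22 g/mol

First, the molecular formula is C14H9F4NO6 (counting implicit H from valence).
  C: 14 × 12.011 = 168.154
  F: 4 × 18.998 = 75.992
  H: 9 × 1.008 = 9.072
  N: 1 × 14.007 = 14.007
  O: 6 × 15.999 = 95.994
Sum: 14×12.011 + 4×18.998 + 9×1.008 + 1×14.007 + 6×15.999 = 363.219 → 363.22 g/mol.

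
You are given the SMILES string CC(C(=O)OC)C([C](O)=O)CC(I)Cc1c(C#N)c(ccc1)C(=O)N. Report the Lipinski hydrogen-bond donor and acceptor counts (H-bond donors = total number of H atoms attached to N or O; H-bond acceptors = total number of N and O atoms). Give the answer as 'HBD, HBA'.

3, 7

Donors: find every N or O and count the H atoms it carries.
  atom 4 (O): bond orders sum to 2 → 0 H
  atom 5 (O): bond orders sum to 2 → 0 H
  atom 9 (O): bond orders sum to 1 → 1 H
  atom 10 (O): bond orders sum to 2 → 0 H
  atom 18 (N): bond orders sum to 3 → 0 H
  atom 24 (O): bond orders sum to 2 → 0 H
  atom 25 (N): bond orders sum to 1 → 2 H
Lipinski HBD = 3.
Acceptors: N atoms = 2, O atoms = 5 → HBA = 7.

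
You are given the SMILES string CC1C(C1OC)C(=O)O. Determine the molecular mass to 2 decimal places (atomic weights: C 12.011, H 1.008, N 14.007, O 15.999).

First, the molecular formula is C6H10O3 (counting implicit H from valence).
  C: 6 × 12.011 = 72.066
  H: 10 × 1.008 = 10.080
  O: 3 × 15.999 = 47.997
Sum: 6×12.011 + 10×1.008 + 3×15.999 = 130.143 → 130.14 g/mol.

130.14 g/mol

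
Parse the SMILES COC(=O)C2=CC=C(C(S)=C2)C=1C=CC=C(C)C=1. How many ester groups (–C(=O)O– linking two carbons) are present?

1

The ester motif appears at heavy-atom position 3 in the SMILES.
Other groups present: 1 thiol.
Ester count: 1.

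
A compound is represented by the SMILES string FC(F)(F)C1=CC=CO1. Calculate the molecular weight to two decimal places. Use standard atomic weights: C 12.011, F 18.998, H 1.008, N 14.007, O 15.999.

136.07 g/mol

First, the molecular formula is C5H3F3O (counting implicit H from valence).
  C: 5 × 12.011 = 60.055
  F: 3 × 18.998 = 56.994
  H: 3 × 1.008 = 3.024
  O: 1 × 15.999 = 15.999
Sum: 5×12.011 + 3×18.998 + 3×1.008 + 1×15.999 = 136.072 → 136.07 g/mol.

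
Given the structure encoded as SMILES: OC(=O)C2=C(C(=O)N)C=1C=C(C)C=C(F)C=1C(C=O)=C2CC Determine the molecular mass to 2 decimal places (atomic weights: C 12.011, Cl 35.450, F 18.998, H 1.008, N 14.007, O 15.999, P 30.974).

303.29 g/mol

First, the molecular formula is C16H14FNO4 (counting implicit H from valence).
  C: 16 × 12.011 = 192.176
  F: 1 × 18.998 = 18.998
  H: 14 × 1.008 = 14.112
  N: 1 × 14.007 = 14.007
  O: 4 × 15.999 = 63.996
Sum: 16×12.011 + 1×18.998 + 14×1.008 + 1×14.007 + 4×15.999 = 303.289 → 303.29 g/mol.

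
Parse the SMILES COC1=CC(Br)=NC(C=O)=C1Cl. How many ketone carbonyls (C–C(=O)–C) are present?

Scan the SMILES for the ketone motif — none present.
Groups that are present: 1 aldehyde, 1 ether.

0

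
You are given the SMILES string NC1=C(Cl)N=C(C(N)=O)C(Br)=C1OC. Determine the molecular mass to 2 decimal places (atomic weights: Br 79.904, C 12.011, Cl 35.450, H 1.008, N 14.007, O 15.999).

280.51 g/mol

First, the molecular formula is C7H7BrClN3O2 (counting implicit H from valence).
  Br: 1 × 79.904 = 79.904
  C: 7 × 12.011 = 84.077
  Cl: 1 × 35.450 = 35.450
  H: 7 × 1.008 = 7.056
  N: 3 × 14.007 = 42.021
  O: 2 × 15.999 = 31.998
Sum: 1×79.904 + 7×12.011 + 1×35.450 + 7×1.008 + 3×14.007 + 2×15.999 = 280.506 → 280.51 g/mol.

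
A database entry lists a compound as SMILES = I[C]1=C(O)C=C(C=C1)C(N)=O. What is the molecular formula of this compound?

C7H6INO2

Walk through each heavy atom and fill implicit hydrogens from standard valence (C 4, N 3, O 2, S 2, halogen 1):
  atom 1: I (halogen, monovalent) → 0 H
  atom 2: C with explicit H count 0
  atom 3: C, bond orders sum to 4 (valence 4) → 0 H
  atom 4: O, bond orders sum to 1 (valence 2) → 1 H
  atom 5: C, bond orders sum to 3 (valence 4) → 1 H
  atom 6: C, bond orders sum to 4 (valence 4) → 0 H
  atom 7: C, bond orders sum to 3 (valence 4) → 1 H
  atom 8: C, bond orders sum to 3 (valence 4) → 1 H
  atom 9: C, bond orders sum to 4 (valence 4) → 0 H
  atom 10: N, bond orders sum to 1 (valence 3) → 2 H
  atom 11: O, bond orders sum to 2 (valence 2) → 0 H
Totals → C:7, H:6, I:1, N:1, O:2.
In Hill order: C7H6INO2.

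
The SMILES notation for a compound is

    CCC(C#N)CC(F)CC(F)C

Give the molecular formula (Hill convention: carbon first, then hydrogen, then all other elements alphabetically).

Walk through each heavy atom and fill implicit hydrogens from standard valence (C 4, N 3, O 2, S 2, halogen 1):
  atom 1: C, bond orders sum to 1 (valence 4) → 3 H
  atom 2: C, bond orders sum to 2 (valence 4) → 2 H
  atom 3: C, bond orders sum to 3 (valence 4) → 1 H
  atom 4: C, bond orders sum to 4 (valence 4) → 0 H
  atom 5: N, bond orders sum to 3 (valence 3) → 0 H
  atom 6: C, bond orders sum to 2 (valence 4) → 2 H
  atom 7: C, bond orders sum to 3 (valence 4) → 1 H
  atom 8: F (halogen, monovalent) → 0 H
  atom 9: C, bond orders sum to 2 (valence 4) → 2 H
  atom 10: C, bond orders sum to 3 (valence 4) → 1 H
  atom 11: F (halogen, monovalent) → 0 H
  atom 12: C, bond orders sum to 1 (valence 4) → 3 H
Totals → C:9, H:15, F:2, N:1.
In Hill order: C9H15F2N.

C9H15F2N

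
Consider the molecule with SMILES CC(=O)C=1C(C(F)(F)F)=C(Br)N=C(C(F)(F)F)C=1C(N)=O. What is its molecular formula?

Walk through each heavy atom and fill implicit hydrogens from standard valence (C 4, N 3, O 2, S 2, halogen 1):
  atom 1: C, bond orders sum to 1 (valence 4) → 3 H
  atom 2: C, bond orders sum to 4 (valence 4) → 0 H
  atom 3: O, bond orders sum to 2 (valence 2) → 0 H
  atom 4: C, bond orders sum to 4 (valence 4) → 0 H
  atom 5: C, bond orders sum to 4 (valence 4) → 0 H
  atom 6: C, bond orders sum to 4 (valence 4) → 0 H
  atom 7: F (halogen, monovalent) → 0 H
  atom 8: F (halogen, monovalent) → 0 H
  atom 9: F (halogen, monovalent) → 0 H
  atom 10: C, bond orders sum to 4 (valence 4) → 0 H
  atom 11: Br (halogen, monovalent) → 0 H
  atom 12: N, bond orders sum to 3 (valence 3) → 0 H
  atom 13: C, bond orders sum to 4 (valence 4) → 0 H
  atom 14: C, bond orders sum to 4 (valence 4) → 0 H
  atom 15: F (halogen, monovalent) → 0 H
  atom 16: F (halogen, monovalent) → 0 H
  atom 17: F (halogen, monovalent) → 0 H
  atom 18: C, bond orders sum to 4 (valence 4) → 0 H
  atom 19: C, bond orders sum to 4 (valence 4) → 0 H
  atom 20: N, bond orders sum to 1 (valence 3) → 2 H
  atom 21: O, bond orders sum to 2 (valence 2) → 0 H
Totals → C:10, H:5, Br:1, F:6, N:2, O:2.

C10H5BrF6N2O2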